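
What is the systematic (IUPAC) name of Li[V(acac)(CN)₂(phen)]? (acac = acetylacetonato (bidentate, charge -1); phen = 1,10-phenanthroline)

lithium (acetylacetonato)dicyano(1,10-phenanthroline)vanadate(II)

The 1 lithium counter-ion carries a total charge of +1, so each complex ion is 1−.
Ligand charges: 1×acetylacetonato (-1 each), 2×cyano (-1 each), 1×1,10-phenanthroline (neutral); total -3. So V + (-3) = 1−, giving V = +2.
The complex ion is anionic, so vanadium takes the -ate form vanadate(II).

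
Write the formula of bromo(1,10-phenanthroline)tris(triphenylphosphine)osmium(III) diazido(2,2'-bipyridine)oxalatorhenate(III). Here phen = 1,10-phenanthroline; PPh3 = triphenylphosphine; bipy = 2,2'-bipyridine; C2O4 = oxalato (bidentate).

[OsBr(phen)(PPh3)3][Re(bipy)(C2O4)(N3)2]2

Cation [Os…]: ligand charges -1, Os(III) ⇒ ion charge 2+.
Anion [Re…]: ligand charges -4, Re(III) ⇒ ion charge 1−.
One 2+ cation requires 2 of the 1− anion.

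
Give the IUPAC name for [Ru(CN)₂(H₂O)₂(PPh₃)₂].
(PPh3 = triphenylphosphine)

There is no counter-ion, so the complex is neutral overall.
Ligand charges: 2×aqua (neutral), 2×triphenylphosphine (neutral), 2×cyano (-1 each); total -2. So Ru + (-2) = 0, giving Ru = +2.
Ligands are named alphabetically: aqua before cyano before triphenylphosphine.

diaquadicyanobis(triphenylphosphine)ruthenium(II)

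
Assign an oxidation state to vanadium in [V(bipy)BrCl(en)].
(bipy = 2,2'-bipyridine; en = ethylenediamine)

No counter-ion: the bracketed complex is neutral.
Ligand charges: 1×bipy neutral; 1×Cl = -1; 1×en neutral; 1×Br = -1; sum -2.
V + (-2) = 0 ⇒ V is +2.

+2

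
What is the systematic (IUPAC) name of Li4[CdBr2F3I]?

The 4 lithium counter-ions carry a total charge of +4, so each complex ion is 4−.
Ligand charges: 2×bromo (-1 each), 3×fluoro (-1 each), 1×iodo (-1 each); total -6. So Cd + (-6) = 4−, giving Cd = +2.
The complex ion is anionic, so cadmium takes the -ate form cadmate(II).

lithium dibromotrifluoroiodocadmate(II)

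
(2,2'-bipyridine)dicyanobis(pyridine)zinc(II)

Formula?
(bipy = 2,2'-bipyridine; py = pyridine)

[Zn(bipy)(CN)2(py)2]

Ligands: 1 2,2'-bipyridine (bipy, neutral), 2 pyridine (py, neutral), 2 cyano (CN, -1). Ligand charge sum = -2.
With Zn in oxidation state +2, the complex ion is [Zn...].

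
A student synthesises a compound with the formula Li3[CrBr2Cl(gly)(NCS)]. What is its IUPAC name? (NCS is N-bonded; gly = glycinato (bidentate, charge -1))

The 3 lithium counter-ions carry a total charge of +3, so each complex ion is 3−.
Ligand charges: 1×chloro (-1 each), 1×isothiocyanato (-1 each), 1×glycinato (-1 each), 2×bromo (-1 each); total -5. So Cr + (-5) = 3−, giving Cr = +2.
The complex ion is anionic, so chromium takes the -ate form chromate(II).

lithium dibromochloro(glycinato)isothiocyanatochromate(II)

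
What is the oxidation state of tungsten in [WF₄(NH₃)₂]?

No counter-ion: the bracketed complex is neutral.
Ligand charges: 2×NH3 neutral; 4×F = -4; sum -4.
W + (-4) = 0 ⇒ W is +4.

+4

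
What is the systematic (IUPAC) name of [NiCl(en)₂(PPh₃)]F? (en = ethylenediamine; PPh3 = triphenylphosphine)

The 1 fluoride counter-ion carries a total charge of -1, so each complex ion is 1+.
Ligand charges: 2×ethylenediamine (neutral), 1×triphenylphosphine (neutral), 1×chloro (-1 each); total -1. So Ni + (-1) = 1+, giving Ni = +2.
Ligands are named alphabetically: chloro before ethylenediamine before triphenylphosphine.

chlorobis(ethylenediamine)(triphenylphosphine)nickel(II) fluoride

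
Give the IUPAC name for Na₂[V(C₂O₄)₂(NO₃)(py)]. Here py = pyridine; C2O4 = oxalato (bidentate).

The 2 sodium counter-ions carry a total charge of +2, so each complex ion is 2−.
Ligand charges: 1×pyridine (neutral), 1×nitrato (-1 each), 2×oxalato (-2 each); total -5. So V + (-5) = 2−, giving V = +3.
Ligands are named alphabetically: nitrato before oxalato before pyridine.
The complex ion is anionic, so vanadium takes the -ate form vanadate(III).

sodium nitratodioxalato(pyridine)vanadate(III)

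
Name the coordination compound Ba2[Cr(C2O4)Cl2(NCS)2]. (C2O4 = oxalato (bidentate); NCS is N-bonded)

barium dichlorodiisothiocyanatooxalatochromate(II)

The 2 barium counter-ions carry a total charge of +4, so each complex ion is 4−.
Ligand charges: 2×chloro (-1 each), 1×oxalato (-2 each), 2×isothiocyanato (-1 each); total -6. So Cr + (-6) = 4−, giving Cr = +2.
The complex ion is anionic, so chromium takes the -ate form chromate(II).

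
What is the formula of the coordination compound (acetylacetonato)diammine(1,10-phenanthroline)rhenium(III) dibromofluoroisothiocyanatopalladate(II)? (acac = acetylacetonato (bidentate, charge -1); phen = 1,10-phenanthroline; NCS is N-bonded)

Cation [Re…]: ligand charges -1, Re(III) ⇒ ion charge 2+.
Anion [Pd…]: ligand charges -4, Pd(II) ⇒ ion charge 2−.

[Re(acac)(NH3)2(phen)][PdBr2F(NCS)]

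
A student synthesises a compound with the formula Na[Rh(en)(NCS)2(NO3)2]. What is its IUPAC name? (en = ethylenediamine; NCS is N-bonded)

The 1 sodium counter-ion carries a total charge of +1, so each complex ion is 1−.
Ligand charges: 1×ethylenediamine (neutral), 2×isothiocyanato (-1 each), 2×nitrato (-1 each); total -4. So Rh + (-4) = 1−, giving Rh = +3.
Ligands are named alphabetically: ethylenediamine before isothiocyanato before nitrato.
The complex ion is anionic, so rhodium takes the -ate form rhodate(III).

sodium (ethylenediamine)diisothiocyanatodinitratorhodate(III)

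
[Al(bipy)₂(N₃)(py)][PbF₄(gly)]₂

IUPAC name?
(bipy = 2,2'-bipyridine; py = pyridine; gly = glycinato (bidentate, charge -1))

azidobis(2,2'-bipyridine)(pyridine)aluminium(III) tetrafluoro(glycinato)plumbate(IV)

Aluminium is always +3 in its complexes; the cation's ligand charges sum to -1, so the complex cation is 2+.
With 2 anions per cation, each anion must be 2/2 = 1−.
Anion: ligand charges sum to -5; for the ion to be 1−, Pb = +4.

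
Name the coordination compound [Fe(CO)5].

pentacarbonyliron(0)

There is no counter-ion, so the complex is neutral overall.
Ligand charges: 5×carbonyl (neutral); total 0. So Fe + (0) = 0, giving Fe = 0.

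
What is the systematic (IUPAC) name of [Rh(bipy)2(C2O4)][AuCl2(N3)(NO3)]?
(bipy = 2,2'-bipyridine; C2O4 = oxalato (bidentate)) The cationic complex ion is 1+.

The complex cation is given as 1+; its ligand charges sum to -2, so Rh = +3.
A 1:1 salt means the anion carries the equal and opposite charge, 1−.
Anion: ligand charges sum to -4; for the ion to be 1−, Au = +3.

bis(2,2'-bipyridine)oxalatorhodium(III) azidodichloronitratoaurate(III)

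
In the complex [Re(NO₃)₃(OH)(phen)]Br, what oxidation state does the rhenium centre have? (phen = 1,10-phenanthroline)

+5

1 bromide outside the brackets (-1 each) → the complex ion is 1+.
Ligand charges: 1×phen neutral; 1×OH = -1; 3×NO3 = -3; sum -4.
Re + (-4) = 1+ ⇒ Re is +5.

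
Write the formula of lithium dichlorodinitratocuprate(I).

Li3[CuCl2(NO3)2]

Ligands: 2 nitrato (NO3, -1), 2 chloro (Cl, -1). Ligand charge sum = -4.
With Cu in oxidation state +1, the complex ion is [Cu...]^3−.
Charge balance with lithium (+1) requires 1 complex ion per 3 lithium.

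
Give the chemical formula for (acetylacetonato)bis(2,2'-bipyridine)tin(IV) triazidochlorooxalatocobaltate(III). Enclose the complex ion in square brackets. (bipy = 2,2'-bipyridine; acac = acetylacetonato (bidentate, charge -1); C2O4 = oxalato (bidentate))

[Sn(acac)(bipy)2][Co(C2O4)Cl(N3)3]

Cation [Sn…]: ligand charges -1, Sn(IV) ⇒ ion charge 3+.
Anion [Co…]: ligand charges -6, Co(III) ⇒ ion charge 3−.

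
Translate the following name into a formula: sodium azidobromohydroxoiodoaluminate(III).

Na[AlBrI(N3)(OH)]

Ligands: 1 azido (N3, -1), 1 iodo (I, -1), 1 hydroxo (OH, -1), 1 bromo (Br, -1). Ligand charge sum = -4.
Charge balance with sodium (+1) requires 1 complex ion per 1 sodium.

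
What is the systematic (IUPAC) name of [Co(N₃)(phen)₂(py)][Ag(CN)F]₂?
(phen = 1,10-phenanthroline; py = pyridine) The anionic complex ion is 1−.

azidobis(1,10-phenanthroline)(pyridine)cobalt(III) cyanofluoroargentate(I)

Both ions are complex: the cation is named first with the plain metal name, the anion second with the -ate form; each ion's ligands are alphabetised independently.
The complex anion is given as 1−; its ligand charges sum to -2, so Ag = +1.
With 2 anions per cation, the cation must be 2×1 = 2+.
Cation: ligand charges sum to -1; for the ion to be 2+, Co = +3.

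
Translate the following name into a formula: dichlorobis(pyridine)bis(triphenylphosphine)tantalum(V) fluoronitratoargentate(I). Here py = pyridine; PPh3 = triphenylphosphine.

Cation [Ta…]: ligand charges -2, Ta(V) ⇒ ion charge 3+.
Anion [Ag…]: ligand charges -2, Ag(I) ⇒ ion charge 1−.

[TaCl2(PPh3)2(py)2][AgF(NO3)]3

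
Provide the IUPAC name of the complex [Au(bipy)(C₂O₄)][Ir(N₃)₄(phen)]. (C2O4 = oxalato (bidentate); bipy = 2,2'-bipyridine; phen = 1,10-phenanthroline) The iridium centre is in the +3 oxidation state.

Ir is given as +3; the anion's ligand charges sum to -4, so the complex anion is 1−.
A 1:1 salt means the cation carries the equal and opposite charge, 1+.
Cation: ligand charges sum to -2; for the ion to be 1+, Au = +3.

(2,2'-bipyridine)oxalatogold(III) tetraazido(1,10-phenanthroline)iridate(III)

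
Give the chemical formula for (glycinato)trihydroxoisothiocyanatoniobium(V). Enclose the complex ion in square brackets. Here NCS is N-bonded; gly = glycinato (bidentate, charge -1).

[Nb(gly)(NCS)(OH)3]

Ligands: 1 isothiocyanato (NCS, -1), 3 hydroxo (OH, -1), 1 glycinato (gly, -1). Ligand charge sum = -5.
With Nb in oxidation state +5, the complex ion is [Nb...].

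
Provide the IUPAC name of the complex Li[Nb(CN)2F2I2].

The 1 lithium counter-ion carries a total charge of +1, so each complex ion is 1−.
Ligand charges: 2×cyano (-1 each), 2×iodo (-1 each), 2×fluoro (-1 each); total -6. So Nb + (-6) = 1−, giving Nb = +5.
Ligands are named alphabetically: cyano before fluoro before iodo.
The complex ion is anionic, so niobium takes the -ate form niobate(V).

lithium dicyanodifluorodiiodoniobate(V)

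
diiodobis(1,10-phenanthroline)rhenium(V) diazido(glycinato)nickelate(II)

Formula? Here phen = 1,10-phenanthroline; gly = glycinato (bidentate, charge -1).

[ReI2(phen)2][Ni(gly)(N3)2]3

Cation [Re…]: ligand charges -2, Re(V) ⇒ ion charge 3+.
Anion [Ni…]: ligand charges -3, Ni(II) ⇒ ion charge 1−.
One 3+ cation requires 3 of the 1− anion.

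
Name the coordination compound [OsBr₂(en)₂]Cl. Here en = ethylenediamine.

dibromobis(ethylenediamine)osmium(III) chloride

The 1 chloride counter-ion carries a total charge of -1, so each complex ion is 1+.
Ligand charges: 2×ethylenediamine (neutral), 2×bromo (-1 each); total -2. So Os + (-2) = 1+, giving Os = +3.
Ligands are named alphabetically: bromo before ethylenediamine.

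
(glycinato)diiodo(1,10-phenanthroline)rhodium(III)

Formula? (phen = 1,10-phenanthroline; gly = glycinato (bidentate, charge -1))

[Rh(gly)I2(phen)]

Ligands: 1 1,10-phenanthroline (phen, neutral), 1 glycinato (gly, -1), 2 iodo (I, -1). Ligand charge sum = -3.
With Rh in oxidation state +3, the complex ion is [Rh...].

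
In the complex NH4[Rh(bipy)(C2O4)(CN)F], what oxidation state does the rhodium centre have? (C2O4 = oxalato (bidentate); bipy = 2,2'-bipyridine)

+3

1 ammonium outside the brackets (+1 each) → the complex ion is 1−.
Ligand charges: 1×F = -1; 1×C2O4 = -2; 1×bipy neutral; 1×CN = -1; sum -4.
Rh + (-4) = 1− ⇒ Rh is +3.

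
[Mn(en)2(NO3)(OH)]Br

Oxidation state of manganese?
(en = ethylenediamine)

+3

1 bromide outside the brackets (-1 each) → the complex ion is 1+.
Ligand charges: 1×NO3 = -1; 1×OH = -1; 2×en neutral; sum -2.
Mn + (-2) = 1+ ⇒ Mn is +3.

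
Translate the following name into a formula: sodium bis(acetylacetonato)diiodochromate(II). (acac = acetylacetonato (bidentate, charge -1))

Ligands: 2 acetylacetonato (acac, -1), 2 iodo (I, -1). Ligand charge sum = -4.
Charge balance with sodium (+1) requires 1 complex ion per 2 sodium.

Na2[Cr(acac)2I2]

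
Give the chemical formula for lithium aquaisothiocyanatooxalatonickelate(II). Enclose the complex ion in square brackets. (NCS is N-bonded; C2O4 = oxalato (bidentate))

Ligands: 1 isothiocyanato (NCS, -1), 1 oxalato (C2O4, -2), 1 aqua (H2O, neutral). Ligand charge sum = -3.
With Ni in oxidation state +2, the complex ion is [Ni...]^1−.
Charge balance with lithium (+1) requires 1 complex ion per 1 lithium.

Li[Ni(C2O4)(H2O)(NCS)]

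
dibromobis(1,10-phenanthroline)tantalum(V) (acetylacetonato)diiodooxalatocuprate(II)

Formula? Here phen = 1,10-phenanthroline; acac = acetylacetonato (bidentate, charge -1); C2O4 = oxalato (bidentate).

Cation [Ta…]: ligand charges -2, Ta(V) ⇒ ion charge 3+.
Anion [Cu…]: ligand charges -5, Cu(II) ⇒ ion charge 3−.
One 3+ cation balances one 3− anion.

[TaBr2(phen)2][Cu(acac)(C2O4)I2]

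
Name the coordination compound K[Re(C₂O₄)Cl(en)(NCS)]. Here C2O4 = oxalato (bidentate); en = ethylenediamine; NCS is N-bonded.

potassium chloro(ethylenediamine)isothiocyanatooxalatorhenate(III)

The 1 potassium counter-ion carries a total charge of +1, so each complex ion is 1−.
Ligand charges: 1×oxalato (-2 each), 1×chloro (-1 each), 1×ethylenediamine (neutral), 1×isothiocyanato (-1 each); total -4. So Re + (-4) = 1−, giving Re = +3.
Ligands are named alphabetically: chloro before ethylenediamine before isothiocyanato before oxalato.
The complex ion is anionic, so rhenium takes the -ate form rhenate(III).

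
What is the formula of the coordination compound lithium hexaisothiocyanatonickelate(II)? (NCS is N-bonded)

Li4[Ni(NCS)6]

Ligands: 6 isothiocyanato (NCS, -1). Ligand charge sum = -6.
With Ni in oxidation state +2, the complex ion is [Ni...]^4−.
Charge balance with lithium (+1) requires 1 complex ion per 4 lithium.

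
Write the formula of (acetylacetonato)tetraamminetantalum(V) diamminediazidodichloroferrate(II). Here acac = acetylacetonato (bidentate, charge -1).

[Ta(acac)(NH3)4][FeCl2(N3)2(NH3)2]2

Cation [Ta…]: ligand charges -1, Ta(V) ⇒ ion charge 4+.
Anion [Fe…]: ligand charges -4, Fe(II) ⇒ ion charge 2−.
One 4+ cation requires 2 of the 2− anion.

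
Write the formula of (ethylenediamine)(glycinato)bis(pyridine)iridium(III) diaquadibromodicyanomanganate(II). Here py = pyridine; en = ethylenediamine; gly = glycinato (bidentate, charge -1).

[Ir(en)(gly)(py)2][MnBr2(CN)2(H2O)2]

Cation [Ir…]: ligand charges -1, Ir(III) ⇒ ion charge 2+.
Anion [Mn…]: ligand charges -4, Mn(II) ⇒ ion charge 2−.
One 2+ cation balances one 2− anion.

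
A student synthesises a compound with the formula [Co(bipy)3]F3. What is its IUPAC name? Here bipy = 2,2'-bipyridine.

tris(2,2'-bipyridine)cobalt(III) fluoride

The 3 fluoride counter-ions carry a total charge of -3, so each complex ion is 3+.
Ligand charges: 3×2,2'-bipyridine (neutral); total 0. So Co + (0) = 3+, giving Co = +3.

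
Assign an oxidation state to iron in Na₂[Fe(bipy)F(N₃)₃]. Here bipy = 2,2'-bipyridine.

2 sodium outside the brackets (+1 each) → the complex ion is 2−.
Ligand charges: 1×F = -1; 3×N3 = -3; 1×bipy neutral; sum -4.
Fe + (-4) = 2− ⇒ Fe is +2.

+2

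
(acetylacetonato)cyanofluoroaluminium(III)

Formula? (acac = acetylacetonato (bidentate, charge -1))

Ligands: 1 acetylacetonato (acac, -1), 1 cyano (CN, -1), 1 fluoro (F, -1). Ligand charge sum = -3.
With Al in oxidation state +3, the complex ion is [Al...].

[Al(acac)(CN)F]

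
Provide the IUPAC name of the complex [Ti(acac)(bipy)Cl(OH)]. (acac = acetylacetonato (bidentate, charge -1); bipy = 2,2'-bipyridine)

(acetylacetonato)(2,2'-bipyridine)chlorohydroxotitanium(III)

There is no counter-ion, so the complex is neutral overall.
Ligand charges: 1×chloro (-1 each), 1×hydroxo (-1 each), 1×acetylacetonato (-1 each), 1×2,2'-bipyridine (neutral); total -3. So Ti + (-3) = 0, giving Ti = +3.
Ligands are named alphabetically: acetylacetonato before bipyridine before chloro before hydroxo.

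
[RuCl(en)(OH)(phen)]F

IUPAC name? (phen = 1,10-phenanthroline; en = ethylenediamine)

chloro(ethylenediamine)hydroxo(1,10-phenanthroline)ruthenium(III) fluoride

The 1 fluoride counter-ion carries a total charge of -1, so each complex ion is 1+.
Ligand charges: 1×1,10-phenanthroline (neutral), 1×hydroxo (-1 each), 1×ethylenediamine (neutral), 1×chloro (-1 each); total -2. So Ru + (-2) = 1+, giving Ru = +3.
Ligands are named alphabetically: chloro before ethylenediamine before hydroxo before phenanthroline.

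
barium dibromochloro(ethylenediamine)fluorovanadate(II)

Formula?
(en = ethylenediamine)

Ba[VBr2Cl(en)F]

Ligands: 1 fluoro (F, -1), 1 ethylenediamine (en, neutral), 2 bromo (Br, -1), 1 chloro (Cl, -1). Ligand charge sum = -4.
Charge balance with barium (+2) requires 1 complex ion per 1 barium.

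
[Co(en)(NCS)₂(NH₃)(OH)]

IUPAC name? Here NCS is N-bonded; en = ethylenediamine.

ammine(ethylenediamine)hydroxodiisothiocyanatocobalt(III)

There is no counter-ion, so the complex is neutral overall.
Ligand charges: 2×isothiocyanato (-1 each), 1×ethylenediamine (neutral), 1×ammine (neutral), 1×hydroxo (-1 each); total -3. So Co + (-3) = 0, giving Co = +3.
Ligands are named alphabetically: ammine before ethylenediamine before hydroxo before isothiocyanato.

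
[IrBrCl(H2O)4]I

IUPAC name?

The 1 iodide counter-ion carries a total charge of -1, so each complex ion is 1+.
Ligand charges: 1×chloro (-1 each), 1×bromo (-1 each), 4×aqua (neutral); total -2. So Ir + (-2) = 1+, giving Ir = +3.
Ligands are named alphabetically: aqua before bromo before chloro.

tetraaquabromochloroiridium(III) iodide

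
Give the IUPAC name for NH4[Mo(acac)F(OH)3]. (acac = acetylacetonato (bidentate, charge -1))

The 1 ammonium counter-ion carries a total charge of +1, so each complex ion is 1−.
Ligand charges: 1×fluoro (-1 each), 1×acetylacetonato (-1 each), 3×hydroxo (-1 each); total -5. So Mo + (-5) = 1−, giving Mo = +4.
Ligands are named alphabetically: acetylacetonato before fluoro before hydroxo.
The complex ion is anionic, so molybdenum takes the -ate form molybdate(IV).

ammonium (acetylacetonato)fluorotrihydroxomolybdate(IV)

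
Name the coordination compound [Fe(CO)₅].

There is no counter-ion, so the complex is neutral overall.
Ligand charges: 5×carbonyl (neutral); total 0. So Fe + (0) = 0, giving Fe = 0.

pentacarbonyliron(0)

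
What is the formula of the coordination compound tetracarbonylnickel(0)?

[Ni(CO)4]

Ligands: 4 carbonyl (CO, neutral). Ligand charge sum = 0.
With Ni in oxidation state 0, the complex ion is [Ni...].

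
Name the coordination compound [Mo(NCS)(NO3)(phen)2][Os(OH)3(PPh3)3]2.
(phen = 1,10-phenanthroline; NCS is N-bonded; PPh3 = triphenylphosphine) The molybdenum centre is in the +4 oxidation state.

isothiocyanatonitratobis(1,10-phenanthroline)molybdenum(IV) trihydroxotris(triphenylphosphine)osmate(II)

Both ions are complex: the cation is named first with the plain metal name, the anion second with the -ate form; each ion's ligands are alphabetised independently.
Mo is given as +4; the cation's ligand charges sum to -2, so the complex cation is 2+.
With 2 anions per cation, each anion must be 2/2 = 1−.
Anion: ligand charges sum to -3; for the ion to be 1−, Os = +2.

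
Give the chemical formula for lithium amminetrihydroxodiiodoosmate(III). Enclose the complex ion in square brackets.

Ligands: 2 iodo (I, -1), 1 ammine (NH3, neutral), 3 hydroxo (OH, -1). Ligand charge sum = -5.
With Os in oxidation state +3, the complex ion is [Os...]^2−.
Charge balance with lithium (+1) requires 1 complex ion per 2 lithium.

Li2[OsI2(NH3)(OH)3]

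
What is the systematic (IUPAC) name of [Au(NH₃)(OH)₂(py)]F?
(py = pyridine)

amminedihydroxo(pyridine)gold(III) fluoride

The 1 fluoride counter-ion carries a total charge of -1, so each complex ion is 1+.
Ligand charges: 1×ammine (neutral), 1×pyridine (neutral), 2×hydroxo (-1 each); total -2. So Au + (-2) = 1+, giving Au = +3.
Ligands are named alphabetically: ammine before hydroxo before pyridine.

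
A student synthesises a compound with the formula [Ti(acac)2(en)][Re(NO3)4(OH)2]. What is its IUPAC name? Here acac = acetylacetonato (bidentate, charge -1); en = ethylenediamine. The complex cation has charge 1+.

bis(acetylacetonato)(ethylenediamine)titanium(III) dihydroxotetranitratorhenate(V)

Both ions are complex: the cation is named first with the plain metal name, the anion second with the -ate form; each ion's ligands are alphabetised independently.
The complex cation is given as 1+; its ligand charges sum to -2, so Ti = +3.
A 1:1 salt means the anion carries the equal and opposite charge, 1−.
Anion: ligand charges sum to -6; for the ion to be 1−, Re = +5.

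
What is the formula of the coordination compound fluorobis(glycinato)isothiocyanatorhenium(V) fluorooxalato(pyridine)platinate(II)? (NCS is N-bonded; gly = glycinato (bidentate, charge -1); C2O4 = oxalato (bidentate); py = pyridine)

[ReF(gly)2(NCS)][Pt(C2O4)F(py)]

Cation [Re…]: ligand charges -4, Re(V) ⇒ ion charge 1+.
Anion [Pt…]: ligand charges -3, Pt(II) ⇒ ion charge 1−.
One 1+ cation balances one 1− anion.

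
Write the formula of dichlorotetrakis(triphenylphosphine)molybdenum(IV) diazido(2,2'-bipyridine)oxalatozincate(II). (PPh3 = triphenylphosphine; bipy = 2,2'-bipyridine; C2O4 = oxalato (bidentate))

Cation [Mo…]: ligand charges -2, Mo(IV) ⇒ ion charge 2+.
Anion [Zn…]: ligand charges -4, Zn(II) ⇒ ion charge 2−.

[MoCl2(PPh3)4][Zn(bipy)(C2O4)(N3)2]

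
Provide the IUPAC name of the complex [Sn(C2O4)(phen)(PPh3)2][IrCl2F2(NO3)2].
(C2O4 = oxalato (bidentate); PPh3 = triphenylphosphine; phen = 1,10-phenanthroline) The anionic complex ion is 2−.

The complex anion is given as 2−; its ligand charges sum to -6, so Ir = +4.
A 1:1 salt means the cation carries the equal and opposite charge, 2+.
Cation: ligand charges sum to -2; for the ion to be 2+, Sn = +4.

oxalato(1,10-phenanthroline)bis(triphenylphosphine)tin(IV) dichlorodifluorodinitratoiridate(IV)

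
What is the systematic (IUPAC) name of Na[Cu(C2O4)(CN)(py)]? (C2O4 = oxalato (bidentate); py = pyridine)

sodium cyanooxalato(pyridine)cuprate(II)

The 1 sodium counter-ion carries a total charge of +1, so each complex ion is 1−.
Ligand charges: 1×oxalato (-2 each), 1×pyridine (neutral), 1×cyano (-1 each); total -3. So Cu + (-3) = 1−, giving Cu = +2.
Ligands are named alphabetically: cyano before oxalato before pyridine.
The complex ion is anionic, so copper takes the -ate form cuprate(II).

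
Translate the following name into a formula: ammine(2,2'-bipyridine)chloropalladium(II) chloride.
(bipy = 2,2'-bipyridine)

Ligands: 1 ammine (NH3, neutral), 1 2,2'-bipyridine (bipy, neutral), 1 chloro (Cl, -1). Ligand charge sum = -1.
With Pd in oxidation state +2, the complex ion is [Pd...]^1+.
Charge balance with chloride (-1) requires 1 complex ion per 1 chloride.

[Pd(bipy)Cl(NH3)]Cl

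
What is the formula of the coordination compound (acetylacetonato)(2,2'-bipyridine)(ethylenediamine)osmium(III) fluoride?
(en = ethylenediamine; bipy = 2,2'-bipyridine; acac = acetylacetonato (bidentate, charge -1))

Ligands: 1 ethylenediamine (en, neutral), 1 2,2'-bipyridine (bipy, neutral), 1 acetylacetonato (acac, -1). Ligand charge sum = -1.
With Os in oxidation state +3, the complex ion is [Os...]^2+.
Charge balance with fluoride (-1) requires 1 complex ion per 2 fluoride.

[Os(acac)(bipy)(en)]F2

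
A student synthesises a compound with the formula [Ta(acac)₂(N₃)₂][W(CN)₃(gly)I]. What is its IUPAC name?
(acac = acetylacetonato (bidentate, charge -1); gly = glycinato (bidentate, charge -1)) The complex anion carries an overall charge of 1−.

bis(acetylacetonato)diazidotantalum(V) tricyano(glycinato)iodotungstate(IV)

The complex anion is given as 1−; its ligand charges sum to -5, so W = +4.
A 1:1 salt means the cation carries the equal and opposite charge, 1+.
Cation: ligand charges sum to -4; for the ion to be 1+, Ta = +5.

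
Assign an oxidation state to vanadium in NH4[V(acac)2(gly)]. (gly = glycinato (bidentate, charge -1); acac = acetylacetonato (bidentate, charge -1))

1 ammonium outside the brackets (+1 each) → the complex ion is 1−.
Ligand charges: 1×gly = -1; 2×acac = -2; sum -3.
V + (-3) = 1− ⇒ V is +2.

+2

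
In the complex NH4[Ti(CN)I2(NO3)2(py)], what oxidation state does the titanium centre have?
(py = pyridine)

+4

1 ammonium outside the brackets (+1 each) → the complex ion is 1−.
Ligand charges: 1×CN = -1; 2×NO3 = -2; 2×I = -2; 1×py neutral; sum -5.
Ti + (-5) = 1− ⇒ Ti is +4.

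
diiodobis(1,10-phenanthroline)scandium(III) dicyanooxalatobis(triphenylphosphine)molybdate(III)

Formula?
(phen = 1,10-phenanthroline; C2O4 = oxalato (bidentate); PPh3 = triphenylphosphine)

Cation [Sc…]: ligand charges -2, Sc(III) ⇒ ion charge 1+.
Anion [Mo…]: ligand charges -4, Mo(III) ⇒ ion charge 1−.

[ScI2(phen)2][Mo(C2O4)(CN)2(PPh3)2]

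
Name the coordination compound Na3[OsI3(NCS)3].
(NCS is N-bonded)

The 3 sodium counter-ions carry a total charge of +3, so each complex ion is 3−.
Ligand charges: 3×isothiocyanato (-1 each), 3×iodo (-1 each); total -6. So Os + (-6) = 3−, giving Os = +3.
The complex ion is anionic, so osmium takes the -ate form osmate(III).

sodium triiodotriisothiocyanatoosmate(III)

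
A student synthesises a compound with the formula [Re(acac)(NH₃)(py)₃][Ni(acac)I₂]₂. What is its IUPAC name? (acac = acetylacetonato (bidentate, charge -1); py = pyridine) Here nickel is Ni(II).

(acetylacetonato)amminetris(pyridine)rhenium(III) (acetylacetonato)diiodonickelate(II)

Ni is given as +2; the anion's ligand charges sum to -3, so the complex anion is 1−.
With 2 anions per cation, the cation must be 2×1 = 2+.
Cation: ligand charges sum to -1; for the ion to be 2+, Re = +3.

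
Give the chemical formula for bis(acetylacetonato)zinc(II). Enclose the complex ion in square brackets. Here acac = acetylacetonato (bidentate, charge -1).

[Zn(acac)2]

Ligands: 2 acetylacetonato (acac, -1). Ligand charge sum = -2.
With Zn in oxidation state +2, the complex ion is [Zn...].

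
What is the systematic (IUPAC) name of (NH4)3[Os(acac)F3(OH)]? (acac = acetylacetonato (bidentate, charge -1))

The 3 ammonium counter-ions carry a total charge of +3, so each complex ion is 3−.
Ligand charges: 1×acetylacetonato (-1 each), 1×hydroxo (-1 each), 3×fluoro (-1 each); total -5. So Os + (-5) = 3−, giving Os = +2.
Ligands are named alphabetically: acetylacetonato before fluoro before hydroxo.
The complex ion is anionic, so osmium takes the -ate form osmate(II).

ammonium (acetylacetonato)trifluorohydroxoosmate(II)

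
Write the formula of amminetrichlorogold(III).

Ligands: 1 ammine (NH3, neutral), 3 chloro (Cl, -1). Ligand charge sum = -3.
With Au in oxidation state +3, the complex ion is [Au...].

[AuCl3(NH3)]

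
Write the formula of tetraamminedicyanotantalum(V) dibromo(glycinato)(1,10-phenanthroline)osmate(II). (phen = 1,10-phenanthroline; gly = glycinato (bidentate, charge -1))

[Ta(CN)2(NH3)4][OsBr2(gly)(phen)]3

Cation [Ta…]: ligand charges -2, Ta(V) ⇒ ion charge 3+.
Anion [Os…]: ligand charges -3, Os(II) ⇒ ion charge 1−.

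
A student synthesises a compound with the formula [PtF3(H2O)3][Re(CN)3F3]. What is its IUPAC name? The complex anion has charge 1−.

triaquatrifluoroplatinum(IV) tricyanotrifluororhenate(V)

Both ions are complex: the cation is named first with the plain metal name, the anion second with the -ate form; each ion's ligands are alphabetised independently.
The complex anion is given as 1−; its ligand charges sum to -6, so Re = +5.
A 1:1 salt means the cation carries the equal and opposite charge, 1+.
Cation: ligand charges sum to -3; for the ion to be 1+, Pt = +4.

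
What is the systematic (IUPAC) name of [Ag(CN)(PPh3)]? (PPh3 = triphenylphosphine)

cyano(triphenylphosphine)silver(I)

There is no counter-ion, so the complex is neutral overall.
Ligand charges: 1×triphenylphosphine (neutral), 1×cyano (-1 each); total -1. So Ag + (-1) = 0, giving Ag = +1.
Ligands are named alphabetically: cyano before triphenylphosphine.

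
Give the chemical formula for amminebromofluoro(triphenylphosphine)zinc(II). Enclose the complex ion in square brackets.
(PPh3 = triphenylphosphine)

[ZnBrF(NH3)(PPh3)]

Ligands: 1 bromo (Br, -1), 1 fluoro (F, -1), 1 triphenylphosphine (PPh3, neutral), 1 ammine (NH3, neutral). Ligand charge sum = -2.
With Zn in oxidation state +2, the complex ion is [Zn...].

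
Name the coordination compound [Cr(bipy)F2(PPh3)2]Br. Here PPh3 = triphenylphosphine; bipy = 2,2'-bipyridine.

The 1 bromide counter-ion carries a total charge of -1, so each complex ion is 1+.
Ligand charges: 2×triphenylphosphine (neutral), 2×fluoro (-1 each), 1×2,2'-bipyridine (neutral); total -2. So Cr + (-2) = 1+, giving Cr = +3.
Ligands are named alphabetically: bipyridine before fluoro before triphenylphosphine.

(2,2'-bipyridine)difluorobis(triphenylphosphine)chromium(III) bromide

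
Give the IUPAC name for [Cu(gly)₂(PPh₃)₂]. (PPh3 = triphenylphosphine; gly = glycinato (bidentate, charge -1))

There is no counter-ion, so the complex is neutral overall.
Ligand charges: 2×triphenylphosphine (neutral), 2×glycinato (-1 each); total -2. So Cu + (-2) = 0, giving Cu = +2.
Ligands are named alphabetically: glycinato before triphenylphosphine.

bis(glycinato)bis(triphenylphosphine)copper(II)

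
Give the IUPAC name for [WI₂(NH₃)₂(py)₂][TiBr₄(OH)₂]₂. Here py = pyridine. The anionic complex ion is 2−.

Both ions are complex: the cation is named first with the plain metal name, the anion second with the -ate form; each ion's ligands are alphabetised independently.
The complex anion is given as 2−; its ligand charges sum to -6, so Ti = +4.
With 2 anions per cation, the cation must be 2×2 = 4+.
Cation: ligand charges sum to -2; for the ion to be 4+, W = +6.

diamminediiodobis(pyridine)tungsten(VI) tetrabromodihydroxotitanate(IV)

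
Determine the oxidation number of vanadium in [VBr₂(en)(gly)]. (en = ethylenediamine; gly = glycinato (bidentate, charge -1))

No counter-ion: the bracketed complex is neutral.
Ligand charges: 1×en neutral; 1×gly = -1; 2×Br = -2; sum -3.
V + (-3) = 0 ⇒ V is +3.

+3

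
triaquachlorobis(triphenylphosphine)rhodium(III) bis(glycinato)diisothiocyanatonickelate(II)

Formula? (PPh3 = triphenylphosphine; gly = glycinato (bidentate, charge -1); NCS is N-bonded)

Cation [Rh…]: ligand charges -1, Rh(III) ⇒ ion charge 2+.
Anion [Ni…]: ligand charges -4, Ni(II) ⇒ ion charge 2−.

[RhCl(H2O)3(PPh3)2][Ni(gly)2(NCS)2]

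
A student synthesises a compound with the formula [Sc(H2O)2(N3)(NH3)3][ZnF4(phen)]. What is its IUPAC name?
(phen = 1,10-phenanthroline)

triamminediaquaazidoscandium(III) tetrafluoro(1,10-phenanthroline)zincate(II)

Both ions are complex: the cation is named first with the plain metal name, the anion second with the -ate form; each ion's ligands are alphabetised independently.
Zinc is always +2 in its complexes; the anion's ligand charges sum to -4, so the complex anion is 2−.
A 1:1 salt means the cation carries the equal and opposite charge, 2+.
Cation: ligand charges sum to -1; for the ion to be 2+, Sc = +3.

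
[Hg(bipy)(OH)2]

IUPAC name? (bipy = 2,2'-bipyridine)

(2,2'-bipyridine)dihydroxomercury(II)

There is no counter-ion, so the complex is neutral overall.
Ligand charges: 1×2,2'-bipyridine (neutral), 2×hydroxo (-1 each); total -2. So Hg + (-2) = 0, giving Hg = +2.
Ligands are named alphabetically: bipyridine before hydroxo.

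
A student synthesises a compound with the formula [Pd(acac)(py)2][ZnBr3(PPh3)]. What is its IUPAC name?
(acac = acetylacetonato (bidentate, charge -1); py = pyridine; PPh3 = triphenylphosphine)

Zinc is always +2 in its complexes; the anion's ligand charges sum to -3, so the complex anion is 1−.
A 1:1 salt means the cation carries the equal and opposite charge, 1+.
Cation: ligand charges sum to -1; for the ion to be 1+, Pd = +2.

(acetylacetonato)bis(pyridine)palladium(II) tribromo(triphenylphosphine)zincate(II)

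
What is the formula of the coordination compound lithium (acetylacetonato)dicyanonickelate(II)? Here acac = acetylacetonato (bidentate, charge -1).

Li[Ni(acac)(CN)2]

Ligands: 2 cyano (CN, -1), 1 acetylacetonato (acac, -1). Ligand charge sum = -3.
Charge balance with lithium (+1) requires 1 complex ion per 1 lithium.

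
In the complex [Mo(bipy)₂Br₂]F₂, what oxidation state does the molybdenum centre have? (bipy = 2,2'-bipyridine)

2 fluoride outside the brackets (-1 each) → the complex ion is 2+.
Ligand charges: 2×Br = -2; 2×bipy neutral; sum -2.
Mo + (-2) = 2+ ⇒ Mo is +4.

+4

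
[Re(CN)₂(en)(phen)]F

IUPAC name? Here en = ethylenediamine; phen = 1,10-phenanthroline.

The 1 fluoride counter-ion carries a total charge of -1, so each complex ion is 1+.
Ligand charges: 2×cyano (-1 each), 1×ethylenediamine (neutral), 1×1,10-phenanthroline (neutral); total -2. So Re + (-2) = 1+, giving Re = +3.
Ligands are named alphabetically: cyano before ethylenediamine before phenanthroline.

dicyano(ethylenediamine)(1,10-phenanthroline)rhenium(III) fluoride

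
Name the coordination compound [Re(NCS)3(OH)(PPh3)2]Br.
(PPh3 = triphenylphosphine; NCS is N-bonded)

hydroxotriisothiocyanatobis(triphenylphosphine)rhenium(V) bromide

The 1 bromide counter-ion carries a total charge of -1, so each complex ion is 1+.
Ligand charges: 1×hydroxo (-1 each), 2×triphenylphosphine (neutral), 3×isothiocyanato (-1 each); total -4. So Re + (-4) = 1+, giving Re = +5.
Ligands are named alphabetically: hydroxo before isothiocyanato before triphenylphosphine.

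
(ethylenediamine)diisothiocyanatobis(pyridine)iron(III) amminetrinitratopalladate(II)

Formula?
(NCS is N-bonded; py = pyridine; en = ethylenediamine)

Cation [Fe…]: ligand charges -2, Fe(III) ⇒ ion charge 1+.
Anion [Pd…]: ligand charges -3, Pd(II) ⇒ ion charge 1−.
One 1+ cation balances one 1− anion.

[Fe(en)(NCS)2(py)2][Pd(NH3)(NO3)3]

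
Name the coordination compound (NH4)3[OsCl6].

The 3 ammonium counter-ions carry a total charge of +3, so each complex ion is 3−.
Ligand charges: 6×chloro (-1 each); total -6. So Os + (-6) = 3−, giving Os = +3.
The complex ion is anionic, so osmium takes the -ate form osmate(III).

ammonium hexachloroosmate(III)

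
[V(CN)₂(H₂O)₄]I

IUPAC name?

tetraaquadicyanovanadium(III) iodide

The 1 iodide counter-ion carries a total charge of -1, so each complex ion is 1+.
Ligand charges: 4×aqua (neutral), 2×cyano (-1 each); total -2. So V + (-2) = 1+, giving V = +3.
Ligands are named alphabetically: aqua before cyano.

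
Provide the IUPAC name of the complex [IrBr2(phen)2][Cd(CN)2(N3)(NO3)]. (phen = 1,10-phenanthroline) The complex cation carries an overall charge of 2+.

dibromobis(1,10-phenanthroline)iridium(IV) azidodicyanonitratocadmate(II)

Both ions are complex: the cation is named first with the plain metal name, the anion second with the -ate form; each ion's ligands are alphabetised independently.
The complex cation is given as 2+; its ligand charges sum to -2, so Ir = +4.
A 1:1 salt means the anion carries the equal and opposite charge, 2−.
Anion: ligand charges sum to -4; for the ion to be 2−, Cd = +2.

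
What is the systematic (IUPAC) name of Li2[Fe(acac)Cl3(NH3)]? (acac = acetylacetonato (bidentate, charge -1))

The 2 lithium counter-ions carry a total charge of +2, so each complex ion is 2−.
Ligand charges: 1×ammine (neutral), 1×acetylacetonato (-1 each), 3×chloro (-1 each); total -4. So Fe + (-4) = 2−, giving Fe = +2.
The complex ion is anionic, so iron takes the -ate form ferrate(II).

lithium (acetylacetonato)amminetrichloroferrate(II)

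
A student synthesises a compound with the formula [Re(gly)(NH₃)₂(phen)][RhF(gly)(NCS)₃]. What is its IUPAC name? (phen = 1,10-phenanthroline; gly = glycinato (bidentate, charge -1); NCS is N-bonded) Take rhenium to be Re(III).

Re is given as +3; the cation's ligand charges sum to -1, so the complex cation is 2+.
A 1:1 salt means the anion carries the equal and opposite charge, 2−.
Anion: ligand charges sum to -5; for the ion to be 2−, Rh = +3.

diammine(glycinato)(1,10-phenanthroline)rhenium(III) fluoro(glycinato)triisothiocyanatorhodate(III)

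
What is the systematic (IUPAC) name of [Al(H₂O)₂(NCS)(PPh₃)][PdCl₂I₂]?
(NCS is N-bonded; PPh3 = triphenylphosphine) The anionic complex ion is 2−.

Both ions are complex: the cation is named first with the plain metal name, the anion second with the -ate form; each ion's ligands are alphabetised independently.
The complex anion is given as 2−; its ligand charges sum to -4, so Pd = +2.
A 1:1 salt means the cation carries the equal and opposite charge, 2+.
Cation: ligand charges sum to -1; for the ion to be 2+, Al = +3.

diaquaisothiocyanato(triphenylphosphine)aluminium(III) dichlorodiiodopalladate(II)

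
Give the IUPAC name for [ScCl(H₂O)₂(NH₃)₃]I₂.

triamminediaquachloroscandium(III) iodide

The 2 iodide counter-ions carry a total charge of -2, so each complex ion is 2+.
Ligand charges: 1×chloro (-1 each), 2×aqua (neutral), 3×ammine (neutral); total -1. So Sc + (-1) = 2+, giving Sc = +3.
Ligands are named alphabetically: ammine before aqua before chloro.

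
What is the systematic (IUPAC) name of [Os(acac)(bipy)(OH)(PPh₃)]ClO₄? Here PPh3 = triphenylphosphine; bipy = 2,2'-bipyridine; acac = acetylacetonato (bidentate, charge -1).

The 1 perchlorate counter-ion carries a total charge of -1, so each complex ion is 1+.
Ligand charges: 1×triphenylphosphine (neutral), 1×2,2'-bipyridine (neutral), 1×acetylacetonato (-1 each), 1×hydroxo (-1 each); total -2. So Os + (-2) = 1+, giving Os = +3.
Ligands are named alphabetically: acetylacetonato before bipyridine before hydroxo before triphenylphosphine.

(acetylacetonato)(2,2'-bipyridine)hydroxo(triphenylphosphine)osmium(III) perchlorate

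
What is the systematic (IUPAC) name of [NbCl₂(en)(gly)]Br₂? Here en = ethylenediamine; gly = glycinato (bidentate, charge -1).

The 2 bromide counter-ions carry a total charge of -2, so each complex ion is 2+.
Ligand charges: 1×ethylenediamine (neutral), 1×glycinato (-1 each), 2×chloro (-1 each); total -3. So Nb + (-3) = 2+, giving Nb = +5.
Ligands are named alphabetically: chloro before ethylenediamine before glycinato.

dichloro(ethylenediamine)(glycinato)niobium(V) bromide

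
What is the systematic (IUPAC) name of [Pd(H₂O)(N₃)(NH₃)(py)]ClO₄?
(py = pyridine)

ammineaquaazido(pyridine)palladium(II) perchlorate

The 1 perchlorate counter-ion carries a total charge of -1, so each complex ion is 1+.
Ligand charges: 1×ammine (neutral), 1×azido (-1 each), 1×aqua (neutral), 1×pyridine (neutral); total -1. So Pd + (-1) = 1+, giving Pd = +2.
Ligands are named alphabetically: ammine before aqua before azido before pyridine.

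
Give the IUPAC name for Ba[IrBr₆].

The 1 barium counter-ion carries a total charge of +2, so each complex ion is 2−.
Ligand charges: 6×bromo (-1 each); total -6. So Ir + (-6) = 2−, giving Ir = +4.
The complex ion is anionic, so iridium takes the -ate form iridate(IV).

barium hexabromoiridate(IV)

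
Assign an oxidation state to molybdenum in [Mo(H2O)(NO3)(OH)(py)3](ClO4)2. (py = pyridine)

+4

2 perchlorate outside the brackets (-1 each) → the complex ion is 2+.
Ligand charges: 1×H2O neutral; 1×NO3 = -1; 1×OH = -1; 3×py neutral; sum -2.
Mo + (-2) = 2+ ⇒ Mo is +4.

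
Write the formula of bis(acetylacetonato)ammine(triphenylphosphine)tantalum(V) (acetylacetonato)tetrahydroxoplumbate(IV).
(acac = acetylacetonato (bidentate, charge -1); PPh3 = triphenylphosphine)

Cation [Ta…]: ligand charges -2, Ta(V) ⇒ ion charge 3+.
Anion [Pb…]: ligand charges -5, Pb(IV) ⇒ ion charge 1−.

[Ta(acac)2(NH3)(PPh3)][Pb(acac)(OH)4]3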